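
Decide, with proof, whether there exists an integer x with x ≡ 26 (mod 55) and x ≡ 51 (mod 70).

Here gcd(55, 70) = 5, and both 26 and 51 leave remainder 1 mod 5, so the system is consistent.
List candidates x ≡ 26 (mod 55): 26, 81, 136, 191. Modulo 70 these are 26, 11, 66, 51; 191 gives 51 as required.
Check: 191 mod 55 = 26, 191 mod 70 = 51. ✓

x = 191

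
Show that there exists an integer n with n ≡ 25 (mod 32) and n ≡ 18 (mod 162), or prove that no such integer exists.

Both moduli are multiples of 2 = gcd(32, 162), so any solution would satisfy n ≡ 25 and n ≡ 18 modulo 2 simultaneously.
However 25 ≡ 1 and 18 ≡ 0 (mod 2), and 1 ≠ 0.
Hence the system has no solution.

There is no such integer.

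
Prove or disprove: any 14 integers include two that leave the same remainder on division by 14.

No; for instance {6, 7, 8, 9, 10, 11, 12, 13, 14, 15, 16, 17, 18, 19} is a counterexample.

Take the 14 consecutive integers 6, 7, …, 19: their residues mod 14 are all distinct because 14 ≤ 14.
So no two of them leave the same remainder on division by 14; the claim fails for this set.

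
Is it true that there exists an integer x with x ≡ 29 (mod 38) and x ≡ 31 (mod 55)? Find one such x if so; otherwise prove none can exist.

x = 1131

Since 38 and 55 share no common factor, CRT says the pair of congruences has a solution (unique mod 2090).
Write x = 29 + 38t and require 29 + 38t ≡ 31 (mod 55), i.e. 38t ≡ 2 (mod 55).
Note 38·42 = 1596 ≡ 1 (mod 55) (as 1596 − 1 = 29·55), so 38⁻¹ ≡ 42.
Multiplying by 42: t ≡ 42·2 = 84 ≡ 29 (mod 55).
Taking t = 29 gives x = 29 + 38·29 = 1131.
Check: 1131 mod 38 = 29, 1131 mod 55 = 31. ✓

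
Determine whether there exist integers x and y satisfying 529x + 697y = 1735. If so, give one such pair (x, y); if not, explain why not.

x = 417, y = -314

Since gcd(529, 697) = 1, every integer is an integer combination of 529 and 697.
Run the Euclidean algorithm on 697 and 529: 697 = 1·529 + 168, 529 = 3·168 + 25, 168 = 6·25 + 18, 25 = 1·18 + 7, 18 = 2·7 + 4, 7 = 1·4 + 3, 4 = 1·3 + 1, 3 = 3·1 + 0.
Working back up the chain: 1 = 4 − 1·3 = 4 − (7 − 1·4) = −7 + 2·4 = −7 + 2·(18 − 2·7) = 2·18 − 5·7 = 2·18 − 5·(25 − 1·18) = −5·25 + 7·18 = −5·25 + 7·(168 − 6·25) = 7·168 − 47·25 = 7·168 − 47·(529 − 3·168) = −47·529 + 148·168 = −47·529 + 148·(697 − 1·529) = 148·697 − 195·529. So 529·(-195) + 697·148 = 1.
Multiplying through by 1735: x = (-195)·1735 = -338325, y = 148·1735 = 256780 is a solution.
The general solution is x = -338325 + 697k, y = 256780 − 529k; taking k = 486 gives the smaller pair x = 417, y = -314.
Check: 529·417 + 697·(-314) = 220593 − 218858 = 1735. ✓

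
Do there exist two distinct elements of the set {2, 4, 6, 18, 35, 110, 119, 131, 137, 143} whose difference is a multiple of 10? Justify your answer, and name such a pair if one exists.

Residues mod 10: 2↦2, 4↦4, 6↦6, 18↦8, 35↦5, 110↦0, 119↦9, 131↦1, 137↦7, 143↦3.
These 10 residues are pairwise different, hence no difference of two elements is divisible by 10.

There is no such pair.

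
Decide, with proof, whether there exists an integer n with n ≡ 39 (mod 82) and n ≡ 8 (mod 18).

No, no such integer exists.

gcd(82, 18) = 2. If n ≡ 39 (mod 82) and n ≡ 8 (mod 18), then n ≡ 39 (mod 2) and n ≡ 8 (mod 2).
These are incompatible: 39 − 8 = 31 is not divisible by 2.
Therefore no such n exists.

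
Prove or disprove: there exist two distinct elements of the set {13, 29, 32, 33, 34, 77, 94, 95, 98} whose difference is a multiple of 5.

13 mod 5 = 3 and 33 mod 5 = 3, so 33 − 13 = 20 = 4·5.

13 and 33 are such a pair.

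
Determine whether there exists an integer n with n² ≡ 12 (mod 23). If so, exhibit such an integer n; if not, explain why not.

n = 14

n = 14 works: 14² = 196, and 196 − 12 = 184 = 8·23.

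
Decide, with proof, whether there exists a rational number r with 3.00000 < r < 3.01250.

r = 244/81

Scale by 81: the interval becomes (243.00000, 244.01250), which contains the integer 244.
So r = 244/81 works: it is a ratio of integers, and dividing 81·3.00000 < 244 < 81·3.01250 through by 81 gives 3.00000 < 244/81 < 3.01250.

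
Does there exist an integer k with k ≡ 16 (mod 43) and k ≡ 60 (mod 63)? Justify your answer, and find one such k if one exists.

k = 1005

gcd(43, 63) = 1, so the Chinese Remainder Theorem guarantees exactly one residue class mod 2709 satisfying both.
Write k = 16 + 43t and require 16 + 43t ≡ 60 (mod 63), i.e. 43t ≡ 44 (mod 63).
To invert 43 modulo 63: 63 = 1·43 + 20, 43 = 2·20 + 3, 20 = 6·3 + 2, 3 = 1·2 + 1, 2 = 2·1 + 0, and unwinding, 1 = 3 − 1·2 = 3 − (20 − 6·3) = −20 + 7·3 = −20 + 7·(43 − 2·20) = 7·43 − 15·20 = 7·43 − 15·(63 − 1·43) = −15·63 + 22·43. Thus 43⁻¹ ≡ 22 (mod 63).
Multiplying by 22: t ≡ 22·44 = 968 ≡ 23 (mod 63).
With t = 23: k = 16 + 43·23 = 1005.
Indeed 1005 ≡ 16 (mod 43) and 1005 ≡ 60 (mod 63).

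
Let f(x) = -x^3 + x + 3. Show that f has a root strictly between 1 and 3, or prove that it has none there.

f(1) = 3 and f(3) = -21, which have opposite signs.
f is continuous everywhere (it is a polynomial), in particular on [1, 3].
By the Intermediate Value Theorem f must vanish at some point of (1, 3).

Such a root exists.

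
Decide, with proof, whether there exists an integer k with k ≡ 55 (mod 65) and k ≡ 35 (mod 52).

Reduce both congruences modulo 13, which divides 65 and 52: they say k ≡ 55 (mod 13) and k ≡ 35 (mod 13).
However 55 ≡ 3 and 35 ≡ 9 (mod 13), and 3 ≠ 9.
Therefore no such k exists.

No, no such integer exists.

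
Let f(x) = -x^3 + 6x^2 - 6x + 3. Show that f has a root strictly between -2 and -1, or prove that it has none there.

No.

f(-2) = 47 and f(-1) = 16, both positive, so a sign-change argument is unavailable; we show f keeps this sign on the whole interval.
Substitute x = -1 − u, where 0 < u < 1 on the interval. Expanding, f(-1 − u) = u^3 + 9u^2 + 21u + 16.
The nonzero coefficients here are all positive, so for u > 0 every term is positive (or zero), and the constant term 16 is strictly positive.
So f is strictly positive on (-2, -1); no root exists in the interval.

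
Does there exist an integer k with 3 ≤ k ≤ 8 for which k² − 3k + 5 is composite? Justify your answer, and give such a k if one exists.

At k = 4: 4² − 3·4 + 5 = 9 = 3·3, which is composite.

k = 4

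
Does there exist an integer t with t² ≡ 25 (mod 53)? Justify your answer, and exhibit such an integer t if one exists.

t = 48

t = 48 works: 48² = 2304, and 2304 − 25 = 2279 = 43·53.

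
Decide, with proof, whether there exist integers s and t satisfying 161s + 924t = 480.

Any value of 161s + 924t is a multiple of gcd(161, 924) = 7.
But 480 is not a multiple of 7 (it leaves remainder 4).
Hence no integers s, t satisfy the equation.

No, no such integers exist.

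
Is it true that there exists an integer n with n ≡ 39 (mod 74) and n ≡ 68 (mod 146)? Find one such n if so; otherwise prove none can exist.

No such integer exists.

Reduce both congruences modulo 2, which divides 74 and 146: they say n ≡ 39 (mod 2) and n ≡ 68 (mod 2).
But 39 mod 2 = 1 while 68 mod 2 = 0, a contradiction.
Therefore no such n exists.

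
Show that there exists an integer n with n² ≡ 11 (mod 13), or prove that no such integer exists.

No, no such integer exists.

Squares mod 13 repeat after n = 6 (as (−n)² = n²); for n = 0..6 they are 0, 1, 4, 9, 3, 12, 10.
The set of squares mod 13 is therefore {0, 1, 3, 4, 9, 10, 12}, which does not contain 11.
Hence no integer n has n² ≡ 11 (mod 13).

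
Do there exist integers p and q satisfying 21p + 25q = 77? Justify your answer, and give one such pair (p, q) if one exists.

p = 12, q = -7

Since gcd(21, 25) = 1, every integer is an integer combination of 21 and 25.
Dividing repeatedly: 25 = 1·21 + 4, 21 = 5·4 + 1, 4 = 4·1 + 0.
Unwinding: 1 = 21 − 5·4 = 21 − 5·(25 − 1·21) = −5·25 + 6·21, i.e. 21·6 + 25·(-5) = 1.
Scaling by 77 gives the particular solution (p, q) = (462, -385).
The general solution is p = 462 + 25k, q = -385 − 21k; taking k = -18 gives the smaller pair p = 12, q = -7.
Check: 21·12 + 25·(-7) = 252 − 175 = 77. ✓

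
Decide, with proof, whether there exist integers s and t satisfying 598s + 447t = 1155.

Since gcd(598, 447) = 1, every integer is an integer combination of 598 and 447.
Dividing repeatedly: 598 = 1·447 + 151, 447 = 2·151 + 145, 151 = 1·145 + 6, 145 = 24·6 + 1, 6 = 6·1 + 0.
Back-substituting, 1 = 145 − 24·6 = 145 − 24·(151 − 1·145) = −24·151 + 25·145 = −24·151 + 25·(447 − 2·151) = 25·447 − 74·151 = 25·447 − 74·(598 − 1·447) = −74·598 + 99·447; that is, 598·(-74) + 447·99 = 1.
Times 1155: 598·(-85470) + 447·114345 = 1155, so (-85470, 114345) solves it.
The general solution is s = -85470 + 447k, t = 114345 − 598k; taking k = 192 gives the smaller pair s = 354, t = -471.
Check: 598·354 + 447·(-471) = 211692 − 210537 = 1155. ✓

s = 354, t = -471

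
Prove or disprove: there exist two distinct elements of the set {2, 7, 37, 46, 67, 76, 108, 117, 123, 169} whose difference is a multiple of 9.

Yes: 7 and 169.

Reduce each element mod 9: 2↦2, 7↦7, 37↦1, 46↦1, 67↦4, 76↦4, 108↦0, 117↦0, 123↦6, 169↦7. The residue 7 repeats (at 7 and 169), and 169 − 7 = 162 = 18·9.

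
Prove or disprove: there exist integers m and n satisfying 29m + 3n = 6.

Since gcd(29, 3) = 1, every integer is an integer combination of 29 and 3.
Euclidean algorithm: 29 = 9·3 + 2, 3 = 1·2 + 1, 2 = 2·1 + 0.
Back-substituting, 1 = 3 − 1·2 = 3 − (29 − 9·3) = −29 + 10·3; that is, 29·(-1) + 3·10 = 1.
Scaling by 6 gives the particular solution (m, n) = (-6, 60).
The general solution is m = -6 + 3k, n = 60 − 29k; taking k = 2 gives the smaller pair m = 0, n = 2.
Check: 29·0 + 3·2 = 0 + 6 = 6. ✓

m = 0, n = 2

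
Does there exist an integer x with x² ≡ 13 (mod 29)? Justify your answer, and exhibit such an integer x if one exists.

x = 19

x = 19 works: 19² = 361, and 361 − 13 = 348 = 12·29.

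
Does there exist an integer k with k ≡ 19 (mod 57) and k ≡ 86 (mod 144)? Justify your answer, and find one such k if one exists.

No such integer exists.

gcd(57, 144) = 3. If k ≡ 19 (mod 57) and k ≡ 86 (mod 144), then k ≡ 19 (mod 3) and k ≡ 86 (mod 3).
These are incompatible: 19 − 86 = -67 is not divisible by 3.
Hence the system has no solution.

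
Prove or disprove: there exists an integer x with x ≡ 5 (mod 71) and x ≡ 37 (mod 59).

gcd(71, 59) = 1, so the Chinese Remainder Theorem guarantees exactly one residue class mod 4189 satisfying both.
Any solution of the first congruence is x = 5 + 71t; substituting into the second, 71t ≡ 37 − 5 ≡ 32 (mod 59).
71 ≡ 12 (mod 59), so this reads 12t ≡ 32 (mod 59). To invert 12 modulo 59: 59 = 4·12 + 11, 12 = 1·11 + 1, 11 = 11·1 + 0, and unwinding, 1 = 12 − 1·11 = 12 − (59 − 4·12) = −59 + 5·12. Thus 12⁻¹ ≡ 5 (mod 59).
Therefore t ≡ 5·32 = 160 ≡ 42 (mod 59).
Taking t = 42 gives x = 5 + 71·42 = 2987.
Verify: 2987 = 42·71 + 5 and 2987 = 50·59 + 37. ✓

x = 2987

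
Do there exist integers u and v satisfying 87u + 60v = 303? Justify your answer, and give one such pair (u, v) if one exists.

u = 9, v = -8

Since gcd(87, 60) = 3 and 303 = 3·101, Bézout's identity guarantees a solution.
Dividing through by 3 reduces the equation to 29u + 20v = 101.
Dividing repeatedly: 29 = 1·20 + 9, 20 = 2·9 + 2, 9 = 4·2 + 1, 2 = 2·1 + 0.
Working back up the chain: 1 = 9 − 4·2 = 9 − 4·(20 − 2·9) = −4·20 + 9·9 = −4·20 + 9·(29 − 1·20) = 9·29 − 13·20. So 29·9 + 20·(-13) = 1.
Scaling by 101 gives the particular solution (u, v) = (909, -1313).
Subtracting 45·20 from u and adding 45·29 to v gives the tidier solution (9, -8).
Check: 87·9 + 60·(-8) = 783 − 480 = 303. ✓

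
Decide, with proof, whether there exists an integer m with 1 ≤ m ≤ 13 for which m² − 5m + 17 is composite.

m = 13

At m = 13: 13² − 5·13 + 17 = 121 = 11·11, which is composite.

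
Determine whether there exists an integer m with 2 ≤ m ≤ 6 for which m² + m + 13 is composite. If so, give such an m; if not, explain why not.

At m = 3: 3² + 3 + 13 = 25 = 5·5, which is composite.

m = 3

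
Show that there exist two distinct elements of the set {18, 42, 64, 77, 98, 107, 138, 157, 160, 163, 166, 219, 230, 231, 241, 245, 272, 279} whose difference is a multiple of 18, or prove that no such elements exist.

No such pair exists.

Two integers differ by a multiple of 18 exactly when they have the same residue mod 18. The residues are 18↦0, 42↦6, 64↦10, 77↦5, 98↦8, 107↦17, 138↦12, 157↦13, 160↦16, 163↦1, 166↦4, 219↦3, 230↦14, 231↦15, 241↦7, 245↦11, 272↦2, 279↦9.
All 18 residues are distinct, so no two elements differ by a multiple of 18.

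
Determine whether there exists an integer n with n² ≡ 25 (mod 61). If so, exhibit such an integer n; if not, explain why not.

n = 5

Take n = 5. Then 5² = 25, and since 0 ≤ 25 < 61 this is already reduced: 5² ≡ 25 (mod 61).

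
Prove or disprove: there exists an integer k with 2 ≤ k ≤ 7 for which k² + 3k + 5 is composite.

k = 7

At k = 7: 7² + 3·7 + 5 = 75 = 3·25, which is composite.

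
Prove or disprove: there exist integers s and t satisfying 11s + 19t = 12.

11 and 19 are coprime, so 11s + 19t ranges over all of ℤ.
Euclidean algorithm: 19 = 1·11 + 8, 11 = 1·8 + 3, 8 = 2·3 + 2, 3 = 1·2 + 1, 2 = 2·1 + 0.
Back-substituting, 1 = 3 − 1·2 = 3 − (8 − 2·3) = −8 + 3·3 = −8 + 3·(11 − 1·8) = 3·11 − 4·8 = 3·11 − 4·(19 − 1·11) = −4·19 + 7·11; that is, 11·7 + 19·(-4) = 1.
Multiplying through by 12: s = 7·12 = 84, t = (-4)·12 = -48 is a solution.
The general solution is s = 84 + 19k, t = -48 − 11k; taking k = -4 gives the smaller pair s = 8, t = -4.
Indeed 11·8 + 19·(-4) = 88 − 76 = 12.

s = 8, t = -4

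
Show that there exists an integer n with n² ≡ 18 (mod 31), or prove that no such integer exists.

n = 24

n = 24 works: 24² = 576, and 576 − 18 = 558 = 18·31.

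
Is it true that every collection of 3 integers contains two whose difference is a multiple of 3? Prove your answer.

Consider the 3 integers 6, 7, 8. They lie in distinct residue classes modulo 3, since 3 ≤ 3.
Any two of them differ by at most 2 < 3 and by at least 1, so no difference is a multiple of 3.

No; for instance {6, 7, 8} is a counterexample.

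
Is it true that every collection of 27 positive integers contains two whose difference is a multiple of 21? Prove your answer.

Yes, this is always true.

Each integer lies in one of the 21 residue classes modulo 21.
Since 27 > 21, two of the 27 integers must share a residue class by the pigeonhole principle; call them a and b.
Then a ≡ b (mod 21), i.e. 21 ∣ (a − b).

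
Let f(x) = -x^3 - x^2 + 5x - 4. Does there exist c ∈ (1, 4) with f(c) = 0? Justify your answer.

No such root exists.

f(1) = -1 and f(4) = -64, both negative, so a sign-change argument is unavailable; we show f keeps this sign on the whole interval.
Shift to the endpoint 1: with x = 1 + u (0 < u < 3), one computes f(1 + u) = -u^3 - 4u^2 - 1.
All 3 nonzero coefficients of this polynomial in u are negative; hence for u > 0 the value is a sum of negative terms (the constant -1 among them).
Therefore f(x) < 0 throughout (1, 4), and f has no zero there.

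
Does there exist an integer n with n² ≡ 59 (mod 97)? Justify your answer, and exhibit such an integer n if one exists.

Apply Euler's criterion with the prime 97: 59 is a quadratic residue iff 59^48 ≡ 1 (mod 97), and a non-residue iff it is ≡ −1.
Squaring successively (mod 97): 59^2 = 3481 ≡ 86; 59^4 ≡ 86² = 7396 ≡ 24; 59^8 ≡ 24² = 576 ≡ 91; 59^16 ≡ 91² = 8281 ≡ 36; 59^32 ≡ 36² = 1296 ≡ 35.
Since 48 = 32 + 16, 59^48 ≡ 35 · 36; multiplying out mod 97: 35·36 = 1260 ≡ 96. Thus 59^48 ≡ 96 ≡ −1 (mod 97).
The value −1 means 59 is a non-residue modulo 97, so n² ≡ 59 (mod 97) is impossible.

No, no such integer exists.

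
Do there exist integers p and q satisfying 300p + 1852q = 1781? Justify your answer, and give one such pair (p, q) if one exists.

No such integers exist.

gcd(300, 1852) = 4, so every integer of the form 300p + 1852q is a multiple of 4.
However 1781 leaves remainder 1 on division by 4.
Therefore 300p + 1852q = 1781 has no solution in integers.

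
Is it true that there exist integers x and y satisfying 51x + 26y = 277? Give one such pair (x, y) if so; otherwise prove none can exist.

x = 9, y = -7

51 and 26 are coprime, so 51x + 26y ranges over all of ℤ.
Run the Euclidean algorithm on 51 and 26: 51 = 1·26 + 25, 26 = 1·25 + 1, 25 = 25·1 + 0.
Working back up the chain: 1 = 26 − 1·25 = 26 − (51 − 1·26) = −51 + 2·26. So 51·(-1) + 26·2 = 1.
Multiplying through by 277: x = (-1)·277 = -277, y = 2·277 = 554 is a solution.
Adding 11·26 to x and subtracting 11·51 from y gives the tidier solution (9, -7).
Check: 51·9 + 26·(-7) = 459 − 182 = 277. ✓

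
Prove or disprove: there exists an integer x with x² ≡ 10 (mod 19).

Computing x² mod 19 for x = 0, 1, …, 9 (enough, by the symmetry x ↦ 19 − x) gives 0, 1, 4, 9, 16, 6, 17, 11, 7, 5.
The set of squares mod 19 is therefore {0, 1, 4, 5, 6, 7, 9, 11, 16, 17}, which does not contain 10.
Therefore x² ≡ 10 (mod 19) has no solution.

No, no such integer exists.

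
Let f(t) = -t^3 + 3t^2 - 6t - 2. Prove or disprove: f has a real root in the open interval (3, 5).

f(3) = -20 and f(5) = -82, both negative.
f'(t) = -3t^2 + 6t - 6 has discriminant 6² − 4·(-3)·(-6) = -36 < 0, so f' has no real roots and is negative for every real t.
So f is strictly decreasing; between 3 and 5 its values lie between f(3) = -20 and f(5) = -82, all negative. Therefore f has no root in (3, 5).

f has no root in that interval.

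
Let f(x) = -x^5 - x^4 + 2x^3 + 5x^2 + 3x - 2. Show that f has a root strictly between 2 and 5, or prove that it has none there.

No such root exists.

f(2) = -8 and f(5) = -3362, both negative, so a sign-change argument is unavailable; we show f keeps this sign on the whole interval.
Shift to the endpoint 2: with x = 2 + u (0 < u < 3), one computes f(2 + u) = -u^5 - 11u^4 - 46u^3 - 87u^2 - 65u - 8.
The nonzero coefficients here are all negative, so for u > 0 every term is negative (or zero), and the constant term -8 is strictly negative.
So f is strictly negative on (2, 5); no root exists in the interval.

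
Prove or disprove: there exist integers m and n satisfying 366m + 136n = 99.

There are no such integers.

Both 366 and 136 are divisible by gcd(366, 136) = 2, hence so is any combination 366m + 136n.
But 99 is not a multiple of 2 (it leaves remainder 1).
Hence no integers m, n satisfy the equation.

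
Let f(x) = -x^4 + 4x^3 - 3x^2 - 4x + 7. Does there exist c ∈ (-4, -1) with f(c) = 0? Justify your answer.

f(-4) = -537 and f(-1) = 3, which have opposite signs.
f is continuous everywhere (it is a polynomial), in particular on [-4, -1].
So by the Intermediate Value Theorem there is a c strictly between -4 and -1 with f(c) = 0.

Yes, such a c exists.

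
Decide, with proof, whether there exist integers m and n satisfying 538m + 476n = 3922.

m = 117, n = -124

gcd(538, 476) = 2, and 2 divides 3922, so integer solutions exist.
Dividing through by 2 reduces the equation to 269m + 238n = 1961.
Euclidean algorithm: 269 = 1·238 + 31, 238 = 7·31 + 21, 31 = 1·21 + 10, 21 = 2·10 + 1, 10 = 10·1 + 0.
Back-substituting, 1 = 21 − 2·10 = 21 − 2·(31 − 1·21) = −2·31 + 3·21 = −2·31 + 3·(238 − 7·31) = 3·238 − 23·31 = 3·238 − 23·(269 − 1·238) = −23·269 + 26·238; that is, 269·(-23) + 238·26 = 1.
Times 1961: 269·(-45103) + 238·50986 = 1961, so (-45103, 50986) solves it.
Shifting by a multiple of (238, −269) keeps it a solution: m = -45103 + 190·238 = 117, n = 50986 − 190·269 = -124.
Indeed 538·117 + 476·(-124) = 62946 − 59024 = 3922.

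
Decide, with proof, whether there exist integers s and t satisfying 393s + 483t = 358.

No such integers exist.

gcd(393, 483) = 3, so every integer of the form 393s + 483t is a multiple of 3.
But 358 is not a multiple of 3 (it leaves remainder 1).
So the equation is unsolvable over ℤ.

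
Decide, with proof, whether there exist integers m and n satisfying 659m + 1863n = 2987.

m = 1435, n = -506

659 and 1863 are coprime, so 659m + 1863n ranges over all of ℤ.
Run the Euclidean algorithm on 1863 and 659: 1863 = 2·659 + 545, 659 = 1·545 + 114, 545 = 4·114 + 89, 114 = 1·89 + 25, 89 = 3·25 + 14, 25 = 1·14 + 11, 14 = 1·11 + 3, 11 = 3·3 + 2, 3 = 1·2 + 1, 2 = 2·1 + 0.
Back-substituting, 1 = 3 − 1·2 = 3 − (11 − 3·3) = −11 + 4·3 = −11 + 4·(14 − 1·11) = 4·14 − 5·11 = 4·14 − 5·(25 − 1·14) = −5·25 + 9·14 = −5·25 + 9·(89 − 3·25) = 9·89 − 32·25 = 9·89 − 32·(114 − 1·89) = −32·114 + 41·89 = −32·114 + 41·(545 − 4·114) = 41·545 − 196·114 = 41·545 − 196·(659 − 1·545) = −196·659 + 237·545 = −196·659 + 237·(1863 − 2·659) = 237·1863 − 670·659; that is, 659·(-670) + 1863·237 = 1.
Scaling by 2987 gives the particular solution (m, n) = (-2001290, 707919).
The general solution is m = -2001290 + 1863k, n = 707919 − 659k; taking k = 1075 gives the smaller pair m = 1435, n = -506.
Indeed 659·1435 + 1863·(-506) = 945665 − 942678 = 2987.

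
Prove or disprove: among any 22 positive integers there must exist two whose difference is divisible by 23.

Take the 22 consecutive integers 31, 32, …, 52: their residues mod 23 are all distinct because 22 ≤ 23.
No two share a residue, so no pair has difference divisible by 23; the claim fails for this set.

No, the set {31, 32, 33, 34, 35, 36, 37, 38, 39, 40, 41, 42, 43, 44, 45, 46, 47, 48, 49, 50, 51, 52} is a counterexample.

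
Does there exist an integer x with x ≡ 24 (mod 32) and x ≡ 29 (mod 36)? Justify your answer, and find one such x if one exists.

There is no such integer.

Both moduli are multiples of 4 = gcd(32, 36), so any solution would satisfy x ≡ 24 and x ≡ 29 modulo 4 simultaneously.
These are incompatible: 24 − 29 = -5 is not divisible by 4.
Hence the system has no solution.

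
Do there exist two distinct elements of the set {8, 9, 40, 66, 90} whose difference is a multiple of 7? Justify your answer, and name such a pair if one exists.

Two integers differ by a multiple of 7 exactly when they have the same residue mod 7. The residues are 8↦1, 9↦2, 40↦5, 66↦3, 90↦6.
No residue repeats among the 5 elements, so no pair has difference ≡ 0 (mod 7).

No, no such pair exists.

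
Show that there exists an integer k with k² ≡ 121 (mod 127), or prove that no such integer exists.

k = 116

Take k = 116. Then 116² = 13456 = 105·127 + 121, so 116² ≡ 121 (mod 127).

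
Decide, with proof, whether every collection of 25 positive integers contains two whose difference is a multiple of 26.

No; for instance {126, 127, 128, 129, 130, 131, 132, 133, 134, 135, 136, 137, 138, 139, 140, 141, 142, 143, 144, 145, 146, 147, 148, 149, 150} is a counterexample.

Consider the 25 integers 126, 127, …, 150. They lie in distinct residue classes modulo 26, since 25 ≤ 26.
The differences between them range over 1, …, 24, none of which is divisible by 26.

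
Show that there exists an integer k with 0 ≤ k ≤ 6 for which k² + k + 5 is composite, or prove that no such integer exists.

k = 4

At k = 4: 4² + 4 + 5 = 25 = 5·5, which is composite.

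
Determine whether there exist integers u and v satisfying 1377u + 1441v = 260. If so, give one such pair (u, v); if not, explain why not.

u = 86, v = -82

Since gcd(1377, 1441) = 1, every integer is an integer combination of 1377 and 1441.
Run the Euclidean algorithm on 1441 and 1377: 1441 = 1·1377 + 64, 1377 = 21·64 + 33, 64 = 1·33 + 31, 33 = 1·31 + 2, 31 = 15·2 + 1, 2 = 2·1 + 0.
Back-substituting, 1 = 31 − 15·2 = 31 − 15·(33 − 1·31) = −15·33 + 16·31 = −15·33 + 16·(64 − 1·33) = 16·64 − 31·33 = 16·64 − 31·(1377 − 21·64) = −31·1377 + 667·64 = −31·1377 + 667·(1441 − 1·1377) = 667·1441 − 698·1377; that is, 1377·(-698) + 1441·667 = 1.
Scaling by 260 gives the particular solution (u, v) = (-181480, 173420).
The general solution is u = -181480 + 1441k, v = 173420 − 1377k; taking k = 126 gives the smaller pair u = 86, v = -82.
Check: 1377·86 + 1441·(-82) = 118422 − 118162 = 260. ✓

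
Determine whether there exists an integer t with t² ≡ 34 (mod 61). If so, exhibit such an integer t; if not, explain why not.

t = 41 works: 41² = 1681, and 1681 − 34 = 1647 = 27·61.

t = 41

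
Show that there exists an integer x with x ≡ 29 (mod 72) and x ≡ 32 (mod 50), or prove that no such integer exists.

gcd(72, 50) = 2. If x ≡ 29 (mod 72) and x ≡ 32 (mod 50), then x ≡ 29 (mod 2) and x ≡ 32 (mod 2).
But 29 mod 2 = 1 while 32 mod 2 = 0, a contradiction.
Hence the system has no solution.

No, no such integer exists.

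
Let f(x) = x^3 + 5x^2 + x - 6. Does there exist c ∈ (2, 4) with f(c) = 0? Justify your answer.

The endpoint values f(2) = 24 and f(4) = 142 are both positive. Claim: f(x) > 0 for every x in (2, 4).
Shift to the endpoint 2: with x = 2 + u (0 < u < 2), one computes f(2 + u) = u^3 + 11u^2 + 33u + 24.
All 4 nonzero coefficients of this polynomial in u are positive; hence for u > 0 the value is a sum of positive terms (the constant 24 among them).
So f is strictly positive on (2, 4); no root exists in the interval.

No such root exists.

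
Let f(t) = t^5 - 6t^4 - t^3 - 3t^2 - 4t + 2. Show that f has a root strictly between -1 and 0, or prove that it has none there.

Yes, f has a root in the interval.

f(-1) = -3 and f(0) = 2, which have opposite signs.
Since f is a polynomial it is continuous on [-1, 0].
By the Intermediate Value Theorem, f takes the value 0 somewhere in the open interval.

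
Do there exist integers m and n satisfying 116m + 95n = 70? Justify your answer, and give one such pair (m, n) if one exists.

m = 35, n = -42

116 and 95 are coprime, so 116m + 95n ranges over all of ℤ.
Run the Euclidean algorithm on 116 and 95: 116 = 1·95 + 21, 95 = 4·21 + 11, 21 = 1·11 + 10, 11 = 1·10 + 1, 10 = 10·1 + 0.
Working back up the chain: 1 = 11 − 1·10 = 11 − (21 − 1·11) = −21 + 2·11 = −21 + 2·(95 − 4·21) = 2·95 − 9·21 = 2·95 − 9·(116 − 1·95) = −9·116 + 11·95. So 116·(-9) + 95·11 = 1.
Times 70: 116·(-630) + 95·770 = 70, so (-630, 770) solves it.
Adding 7·95 to m and subtracting 7·116 from n gives the tidier solution (35, -42).
Indeed 116·35 + 95·(-42) = 4060 − 3990 = 70.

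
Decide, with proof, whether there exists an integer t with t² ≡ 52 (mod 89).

Apply Euler's criterion with the prime 89: 52 is a quadratic residue iff 52^44 ≡ 1 (mod 89), and a non-residue iff it is ≡ −1.
Squaring successively (mod 89): 52^2 = 2704 ≡ 34; 52^4 ≡ 34² = 1156 ≡ 88; 52^8 ≡ 88² = 7744 ≡ 1; 52^16 ≡ 1² = 1 ≡ 1; 52^32 ≡ 1² = 1 ≡ 1.
Since 44 = 32 + 8 + 4, 52^44 ≡ 1 · 1 · 88; multiplying out mod 89: 1·1 = 1 ≡ 1, then 1·88 = 88 ≡ 88. Thus 52^44 ≡ 88 ≡ −1 (mod 89).
The value −1 means 52 is a non-residue modulo 89, so t² ≡ 52 (mod 89) is impossible.

No, no such integer exists.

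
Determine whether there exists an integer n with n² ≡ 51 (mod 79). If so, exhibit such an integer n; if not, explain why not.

Take n = 29. Then 29² = 841 = 10·79 + 51, so 29² ≡ 51 (mod 79).

n = 29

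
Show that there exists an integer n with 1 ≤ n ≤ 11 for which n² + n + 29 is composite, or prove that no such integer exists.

n = 7

At n = 7: 7² + 7 + 29 = 85 = 5·17, which is composite.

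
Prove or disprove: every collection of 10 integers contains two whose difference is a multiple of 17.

Take the 10 consecutive integers 31, 32, …, 40: their residues mod 17 are all distinct because 10 ≤ 17.
Any two of them differ by at most 9 < 17 and by at least 1, so no difference is a multiple of 17.

No, the set {31, 32, 33, 34, 35, 36, 37, 38, 39, 40} is a counterexample.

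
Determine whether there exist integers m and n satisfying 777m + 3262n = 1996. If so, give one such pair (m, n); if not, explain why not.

gcd(777, 3262) = 7, so every integer of the form 777m + 3262n is a multiple of 7.
But 1996 is not a multiple of 7 (it leaves remainder 1).
Hence no integers m, n satisfy the equation.

No, no such integers exist.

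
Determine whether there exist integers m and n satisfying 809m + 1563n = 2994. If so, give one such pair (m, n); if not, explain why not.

809 and 1563 are coprime, so 809m + 1563n ranges over all of ℤ.
Run the Euclidean algorithm on 1563 and 809: 1563 = 1·809 + 754, 809 = 1·754 + 55, 754 = 13·55 + 39, 55 = 1·39 + 16, 39 = 2·16 + 7, 16 = 2·7 + 2, 7 = 3·2 + 1, 2 = 2·1 + 0.
Unwinding: 1 = 7 − 3·2 = 7 − 3·(16 − 2·7) = −3·16 + 7·7 = −3·16 + 7·(39 − 2·16) = 7·39 − 17·16 = 7·39 − 17·(55 − 1·39) = −17·55 + 24·39 = −17·55 + 24·(754 − 13·55) = 24·754 − 329·55 = 24·754 − 329·(809 − 1·754) = −329·809 + 353·754 = −329·809 + 353·(1563 − 1·809) = 353·1563 − 682·809, i.e. 809·(-682) + 1563·353 = 1.
Times 2994: 809·(-2041908) + 1563·1056882 = 2994, so (-2041908, 1056882) solves it.
Adding 1307·1563 to m and subtracting 1307·809 from n gives the tidier solution (933, -481).
Indeed 809·933 + 1563·(-481) = 754797 − 751803 = 2994.

m = 933, n = -481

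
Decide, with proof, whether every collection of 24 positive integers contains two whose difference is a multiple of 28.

No; for instance {110, 111, 112, 113, 114, 115, 116, 117, 118, 119, 120, 121, 122, 123, 124, 125, 126, 127, 128, 129, 130, 131, 132, 133} is a counterexample.

Try 24 consecutive integers, 110, 111, …, 133. Their remainders mod 28 are 26, 27, 0, 1, 2, 3, 4, 5, 6, 7, 8, 9, 10, 11, 12, 13, 14, 15, 16, 17, 18, 19, 20, 21 — pairwise different, as any 24 ≤ 28 consecutive integers have distinct residues.
The differences between them range over 1, …, 23, none of which is divisible by 28.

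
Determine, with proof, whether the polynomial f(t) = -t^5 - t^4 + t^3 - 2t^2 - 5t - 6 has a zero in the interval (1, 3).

f(1) = -14 and f(3) = -336, both negative, so a sign-change argument is unavailable; we show f keeps this sign on the whole interval.
Substitute t = 1 + u, where 0 < u < 2 on the interval. Expanding, f(1 + u) = -u^5 - 6u^4 - 13u^3 - 15u^2 - 15u - 14.
All 6 nonzero coefficients of this polynomial in u are negative; hence for u > 0 the value is a sum of negative terms (the constant -14 among them).
So f is strictly negative on (1, 3); no root exists in the interval.

No such root exists.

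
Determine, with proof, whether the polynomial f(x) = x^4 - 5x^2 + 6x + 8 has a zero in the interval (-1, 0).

Such a root exists.

f(-1) = -2 and f(0) = 8, which have opposite signs.
f is continuous everywhere (it is a polynomial), in particular on [-1, 0].
By the Intermediate Value Theorem, f takes the value 0 somewhere in the open interval.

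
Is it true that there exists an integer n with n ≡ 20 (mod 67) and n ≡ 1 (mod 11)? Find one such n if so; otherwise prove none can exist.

n = 221

gcd(67, 11) = 1, so the Chinese Remainder Theorem guarantees exactly one residue class mod 737 satisfying both.
Any solution of the first congruence is n = 20 + 67t; substituting into the second, 67t ≡ 1 − 20 ≡ 3 (mod 11).
67 ≡ 1 (mod 11), so this reads 1t ≡ 3 (mod 11). So t ≡ 3 (mod 11).
With t = 3: n = 20 + 67·3 = 221.
Verify: 221 = 3·67 + 20 and 221 = 20·11 + 1. ✓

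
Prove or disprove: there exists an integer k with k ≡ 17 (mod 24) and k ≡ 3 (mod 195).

No, no such integer exists.

gcd(24, 195) = 3. If k ≡ 17 (mod 24) and k ≡ 3 (mod 195), then k ≡ 17 (mod 3) and k ≡ 3 (mod 3).
However 17 ≡ 2 and 3 ≡ 0 (mod 3), and 2 ≠ 0.
Hence the system has no solution.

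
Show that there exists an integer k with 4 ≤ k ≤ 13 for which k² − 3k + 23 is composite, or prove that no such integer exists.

At k = 4: 4² − 3·4 + 23 = 27 = 3·9, which is composite.

k = 4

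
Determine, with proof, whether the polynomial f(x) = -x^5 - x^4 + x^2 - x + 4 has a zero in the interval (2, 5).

The endpoint values f(2) = -42 and f(5) = -3726 are both negative. Claim: f(x) < 0 for every x in (2, 5).
Shift to the endpoint 2: with x = 2 + u (0 < u < 3), one computes f(2 + u) = -u^5 - 11u^4 - 48u^3 - 103u^2 - 109u - 42.
The nonzero coefficients here are all negative, so for u > 0 every term is negative (or zero), and the constant term -42 is strictly negative.
Therefore f(x) < 0 throughout (2, 5), and f has no zero there.

No.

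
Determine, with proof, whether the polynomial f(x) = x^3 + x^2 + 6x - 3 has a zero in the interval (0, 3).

Yes, f has a root in the interval.

f(0) = -3 and f(3) = 51, which have opposite signs.
f is continuous everywhere (it is a polynomial), in particular on [0, 3].
By the Intermediate Value Theorem f must vanish at some point of (0, 3).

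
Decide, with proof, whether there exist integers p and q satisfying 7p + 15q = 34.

Since gcd(7, 15) = 1, every integer is an integer combination of 7 and 15.
Euclidean algorithm: 15 = 2·7 + 1, 7 = 7·1 + 0.
Unwinding: 1 = 15 − 2·7, i.e. 7·(-2) + 15·1 = 1.
Times 34: 7·(-68) + 15·34 = 34, so (-68, 34) solves it.
Shifting by a multiple of (15, −7) keeps it a solution: p = -68 + 5·15 = 7, q = 34 − 5·7 = -1.
Indeed 7·7 + 15·(-1) = 49 − 15 = 34.

p = 7, q = -1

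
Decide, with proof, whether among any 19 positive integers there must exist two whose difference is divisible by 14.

Yes, this is always true.

Each integer lies in one of the 14 residue classes modulo 14.
Since 19 > 14, two of the 19 integers must share a residue class by the pigeonhole principle; call them a and b.
Equal remainders mean a − b ≡ 0 (mod 14), so 14 divides their difference.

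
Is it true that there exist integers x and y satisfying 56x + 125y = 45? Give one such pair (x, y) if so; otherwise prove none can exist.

56 and 125 are coprime, so 56x + 125y ranges over all of ℤ.
Euclidean algorithm: 125 = 2·56 + 13, 56 = 4·13 + 4, 13 = 3·4 + 1, 4 = 4·1 + 0.
Unwinding: 1 = 13 − 3·4 = 13 − 3·(56 − 4·13) = −3·56 + 13·13 = −3·56 + 13·(125 − 2·56) = 13·125 − 29·56, i.e. 56·(-29) + 125·13 = 1.
Multiplying through by 45: x = (-29)·45 = -1305, y = 13·45 = 585 is a solution.
Adding 11·125 to x and subtracting 11·56 from y gives the tidier solution (70, -31).
Indeed 56·70 + 125·(-31) = 3920 − 3875 = 45.

x = 70, y = -31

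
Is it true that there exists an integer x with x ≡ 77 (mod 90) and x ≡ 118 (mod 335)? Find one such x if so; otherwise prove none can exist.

No, no such integer exists.

gcd(90, 335) = 5. If x ≡ 77 (mod 90) and x ≡ 118 (mod 335), then x ≡ 77 (mod 5) and x ≡ 118 (mod 5).
These are incompatible: 77 − 118 = -41 is not divisible by 5.
So no integer satisfies both congruences.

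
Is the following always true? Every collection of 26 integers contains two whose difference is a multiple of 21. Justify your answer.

Partition the integers by their residue mod 21; there are 21 classes.
Placing 26 integers into 21 classes, some class receives at least two — say a and b.
Equal remainders mean a − b ≡ 0 (mod 21), so 21 divides their difference.

Yes.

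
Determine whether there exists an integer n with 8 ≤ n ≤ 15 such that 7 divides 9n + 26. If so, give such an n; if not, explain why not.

n = 8

n = 8 works, since 9·8 + 26 = 98 = 14·7.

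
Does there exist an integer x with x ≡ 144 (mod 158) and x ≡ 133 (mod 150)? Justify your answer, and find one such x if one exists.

Reduce both congruences modulo 2, which divides 158 and 150: they say x ≡ 144 (mod 2) and x ≡ 133 (mod 2).
But 144 mod 2 = 0 while 133 mod 2 = 1, a contradiction.
Hence the system has no solution.

No such integer exists.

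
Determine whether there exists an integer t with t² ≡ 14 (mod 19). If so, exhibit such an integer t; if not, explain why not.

Squares mod 19 repeat after t = 9 (as (−t)² = t²); for t = 0..9 they are 0, 1, 4, 9, 16, 6, 17, 11, 7, 5.
The set of squares mod 19 is therefore {0, 1, 4, 5, 6, 7, 9, 11, 16, 17}, which does not contain 14.
Therefore t² ≡ 14 (mod 19) has no solution.

No such integer exists.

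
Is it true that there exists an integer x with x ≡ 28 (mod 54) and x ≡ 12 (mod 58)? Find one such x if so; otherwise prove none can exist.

gcd(54, 58) = 2. A simultaneous solution exists iff 28 ≡ 12 (mod 2); here 28 mod 2 = 0 = 12 mod 2, so it does.
The integers ≡ 28 (mod 54) are 28, 82, 136, 190, 244, …; their remainders mod 58 are 28, 24, 20, 16, 12, so x = 244 is the first that is ≡ 12 (mod 58).
Check: 244 mod 54 = 28, 244 mod 58 = 12. ✓

x = 244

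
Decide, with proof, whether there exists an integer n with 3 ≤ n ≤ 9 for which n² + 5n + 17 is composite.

n = 9

At n = 9: 9² + 5·9 + 17 = 143 = 11·13, which is composite.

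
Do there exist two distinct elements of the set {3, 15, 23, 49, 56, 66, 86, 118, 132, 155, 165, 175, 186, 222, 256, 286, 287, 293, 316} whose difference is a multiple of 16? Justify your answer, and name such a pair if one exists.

Both 15 and 175 leave remainder 15 on division by 16; their difference 160 = 10·16 is a multiple of 16.

The pair (15, 175) works.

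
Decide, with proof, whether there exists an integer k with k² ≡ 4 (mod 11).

Take k = 2. Then 2² = 4, and since 0 ≤ 4 < 11 this is already reduced: 2² ≡ 4 (mod 11).

k = 2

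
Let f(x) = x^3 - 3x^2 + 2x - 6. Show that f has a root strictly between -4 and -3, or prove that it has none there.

f(-4) = -126 and f(-3) = -66, both negative, so a sign-change argument is unavailable; we show f keeps this sign on the whole interval.
Substitute x = -3 − u, where 0 < u < 1 on the interval. Expanding, f(-3 − u) = -u^3 - 12u^2 - 47u - 66.
All 4 nonzero coefficients of this polynomial in u are negative; hence for u > 0 the value is a sum of negative terms (the constant -66 among them).
Therefore f(x) < 0 throughout (-4, -3), and f has no zero there.

f has no root in that interval.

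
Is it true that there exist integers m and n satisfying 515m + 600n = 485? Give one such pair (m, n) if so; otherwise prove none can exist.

Every value of 515m + 600n is a multiple of gcd(515, 600) = 5; since 5 ∣ 485, solutions exist.
Dividing through by 5 reduces the equation to 103m + 120n = 97.
Euclidean algorithm: 120 = 1·103 + 17, 103 = 6·17 + 1, 17 = 17·1 + 0.
Back-substituting, 1 = 103 − 6·17 = 103 − 6·(120 − 1·103) = −6·120 + 7·103; that is, 103·7 + 120·(-6) = 1.
Multiplying through by 97: m = 7·97 = 679, n = (-6)·97 = -582 is a solution.
Shifting by a multiple of (120, −103) keeps it a solution: m = 679 − 5·120 = 79, n = -582 + 5·103 = -67.
Check: 515·79 + 600·(-67) = 40685 − 40200 = 485. ✓

m = 79, n = -67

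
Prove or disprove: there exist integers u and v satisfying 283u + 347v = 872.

u = 290, v = -234

283 and 347 are coprime, so 283u + 347v ranges over all of ℤ.
Euclidean algorithm: 347 = 1·283 + 64, 283 = 4·64 + 27, 64 = 2·27 + 10, 27 = 2·10 + 7, 10 = 1·7 + 3, 7 = 2·3 + 1, 3 = 3·1 + 0.
Working back up the chain: 1 = 7 − 2·3 = 7 − 2·(10 − 1·7) = −2·10 + 3·7 = −2·10 + 3·(27 − 2·10) = 3·27 − 8·10 = 3·27 − 8·(64 − 2·27) = −8·64 + 19·27 = −8·64 + 19·(283 − 4·64) = 19·283 − 84·64 = 19·283 − 84·(347 − 1·283) = −84·347 + 103·283. So 283·103 + 347·(-84) = 1.
Multiplying through by 872: u = 103·872 = 89816, v = (-84)·872 = -73248 is a solution.
Shifting by a multiple of (347, −283) keeps it a solution: u = 89816 − 258·347 = 290, v = -73248 + 258·283 = -234.
Check: 283·290 + 347·(-234) = 82070 − 81198 = 872. ✓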